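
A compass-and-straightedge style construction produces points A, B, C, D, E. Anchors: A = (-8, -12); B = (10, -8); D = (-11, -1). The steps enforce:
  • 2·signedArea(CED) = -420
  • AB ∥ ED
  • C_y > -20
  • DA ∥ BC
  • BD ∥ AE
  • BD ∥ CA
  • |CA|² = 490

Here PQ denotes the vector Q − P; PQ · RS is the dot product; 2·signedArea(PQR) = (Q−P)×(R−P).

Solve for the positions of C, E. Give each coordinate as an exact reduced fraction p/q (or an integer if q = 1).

1. C_x = 13  [BD ∥ CA ∩ DA ∥ BC]
2. C_y = -19  [BD ∥ CA ∩ DA ∥ BC]
   → C = (13, -19)
3. E_x = -29  [AB ∥ ED ∩ BD ∥ AE]
4. E_y = -5  [AB ∥ ED ∩ BD ∥ AE]
   → E = (-29, -5)

C = (13, -19)
E = (-29, -5)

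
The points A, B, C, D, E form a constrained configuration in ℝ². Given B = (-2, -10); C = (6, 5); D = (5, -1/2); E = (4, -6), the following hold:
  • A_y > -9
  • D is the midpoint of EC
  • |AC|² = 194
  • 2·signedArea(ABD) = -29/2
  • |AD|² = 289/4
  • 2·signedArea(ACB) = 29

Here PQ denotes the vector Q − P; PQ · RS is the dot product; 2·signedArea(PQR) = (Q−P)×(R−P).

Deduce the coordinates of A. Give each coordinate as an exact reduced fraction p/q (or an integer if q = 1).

1. A_x = 1  [2·signedArea(ACB) = 29 ∩ 2·signedArea(ABD) = -29/2]
2. A_y = -8  [2·signedArea(ACB) = 29 ∩ 2·signedArea(ABD) = -29/2]
   → A = (1, -8)

A = (1, -8)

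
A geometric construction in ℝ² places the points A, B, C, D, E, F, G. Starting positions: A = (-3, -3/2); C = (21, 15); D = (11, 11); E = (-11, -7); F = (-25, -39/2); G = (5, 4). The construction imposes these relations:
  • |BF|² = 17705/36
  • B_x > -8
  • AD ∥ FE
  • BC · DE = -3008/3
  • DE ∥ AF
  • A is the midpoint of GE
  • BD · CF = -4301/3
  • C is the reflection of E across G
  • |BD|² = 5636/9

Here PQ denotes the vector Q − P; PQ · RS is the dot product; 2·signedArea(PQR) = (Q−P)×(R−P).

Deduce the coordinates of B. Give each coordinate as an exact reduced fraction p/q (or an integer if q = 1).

B = (-23/3, -17/3)

1. B_x = -23/3  [BC · DE = -3008/3 ∩ BD · CF = -4301/3]
2. B_y = -17/3  [BC · DE = -3008/3 ∩ BD · CF = -4301/3]
   → B = (-23/3, -17/3)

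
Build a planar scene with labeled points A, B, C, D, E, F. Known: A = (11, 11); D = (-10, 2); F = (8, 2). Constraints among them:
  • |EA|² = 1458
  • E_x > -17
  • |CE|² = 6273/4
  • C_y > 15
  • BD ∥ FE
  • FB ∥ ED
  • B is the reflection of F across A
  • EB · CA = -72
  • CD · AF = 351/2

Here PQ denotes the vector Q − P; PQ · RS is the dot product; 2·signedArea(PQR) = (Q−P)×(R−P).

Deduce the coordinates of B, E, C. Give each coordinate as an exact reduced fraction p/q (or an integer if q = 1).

B = (14, 20)
C = (8, 31/2)
E = (-16, -16)

1. B_x = 14  [B is the reflection of F across A]
2. B_y = 20  [B is the reflection of F across A]
   → B = (14, 20)
3. E_x = -16  [FB ∥ ED ∩ BD ∥ FE]
4. E_y = -16  [FB ∥ ED ∩ BD ∥ FE]
   → E = (-16, -16)
5. C_x = 8  [CD · AF = 351/2 ∩ EB · CA = -72]
6. C_y = 31/2  [CD · AF = 351/2 ∩ EB · CA = -72]
   → C = (8, 31/2)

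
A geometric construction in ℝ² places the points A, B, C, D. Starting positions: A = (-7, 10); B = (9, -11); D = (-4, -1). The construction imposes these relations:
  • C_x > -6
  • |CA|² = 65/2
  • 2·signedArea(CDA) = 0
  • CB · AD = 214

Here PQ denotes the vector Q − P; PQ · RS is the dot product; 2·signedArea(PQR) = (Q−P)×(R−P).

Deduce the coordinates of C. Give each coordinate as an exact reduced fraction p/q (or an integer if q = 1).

C = (-11/2, 9/2)

1. C_x = -11/2  [2·signedArea(CDA) = 0 ∩ CB · AD = 214]
2. C_y = 9/2  [2·signedArea(CDA) = 0 ∩ CB · AD = 214]
   → C = (-11/2, 9/2)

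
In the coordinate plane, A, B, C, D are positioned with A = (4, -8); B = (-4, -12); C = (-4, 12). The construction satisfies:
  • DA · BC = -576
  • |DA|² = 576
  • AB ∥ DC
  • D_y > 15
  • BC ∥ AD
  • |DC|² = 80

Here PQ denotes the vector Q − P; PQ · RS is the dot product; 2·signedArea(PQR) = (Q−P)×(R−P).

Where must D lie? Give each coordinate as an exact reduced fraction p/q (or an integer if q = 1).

D = (4, 16)

1. D_x = 4  [AB ∥ DC ∩ BC ∥ AD]
2. D_y = 16  [AB ∥ DC ∩ BC ∥ AD]
   → D = (4, 16)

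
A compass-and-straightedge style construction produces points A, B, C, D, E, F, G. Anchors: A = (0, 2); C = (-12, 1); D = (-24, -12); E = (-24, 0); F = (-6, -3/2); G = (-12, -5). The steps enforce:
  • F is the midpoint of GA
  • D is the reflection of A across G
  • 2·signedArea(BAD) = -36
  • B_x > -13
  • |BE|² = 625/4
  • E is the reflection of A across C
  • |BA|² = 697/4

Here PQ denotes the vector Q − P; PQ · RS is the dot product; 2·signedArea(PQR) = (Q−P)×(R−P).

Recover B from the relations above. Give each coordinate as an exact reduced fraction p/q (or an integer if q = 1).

B = (-12, -7/2)

1. B_x = -12  [line 14·x + -24·y + 84 = 0 ∩ |BE|² = 625/4]
2. B_y = -7/2  [line 14·x + -24·y + 84 = 0 ∩ |BE|² = 625/4]
   → B = (-12, -7/2)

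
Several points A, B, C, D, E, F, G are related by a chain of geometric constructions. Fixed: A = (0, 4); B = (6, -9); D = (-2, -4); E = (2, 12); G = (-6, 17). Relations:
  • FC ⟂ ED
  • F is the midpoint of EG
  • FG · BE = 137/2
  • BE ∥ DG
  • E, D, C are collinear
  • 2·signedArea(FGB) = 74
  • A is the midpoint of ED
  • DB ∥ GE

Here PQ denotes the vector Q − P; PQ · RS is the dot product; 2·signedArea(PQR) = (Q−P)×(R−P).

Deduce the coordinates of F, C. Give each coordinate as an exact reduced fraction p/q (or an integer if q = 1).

1. F_x = -2  [F is the midpoint of EG]
2. F_y = 29/2  [F is the midpoint of EG]
   → F = (-2, 29/2)
3. C_x = 40/17  [E, D, C are collinear ∩ FC ⟂ ED]
4. C_y = 228/17  [E, D, C are collinear ∩ FC ⟂ ED]
   → C = (40/17, 228/17)

C = (40/17, 228/17)
F = (-2, 29/2)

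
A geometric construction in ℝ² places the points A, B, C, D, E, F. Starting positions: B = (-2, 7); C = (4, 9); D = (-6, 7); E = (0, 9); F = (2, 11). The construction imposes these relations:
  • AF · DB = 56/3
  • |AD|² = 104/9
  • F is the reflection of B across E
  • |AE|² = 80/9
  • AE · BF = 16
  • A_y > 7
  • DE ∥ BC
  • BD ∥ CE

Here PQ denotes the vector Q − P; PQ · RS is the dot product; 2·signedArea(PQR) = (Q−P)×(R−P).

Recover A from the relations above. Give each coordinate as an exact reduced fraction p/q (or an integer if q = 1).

1. A_x = -8/3  [AF · DB = 56/3 ∩ AE · BF = 16]
2. A_y = 23/3  [AF · DB = 56/3 ∩ AE · BF = 16]
   → A = (-8/3, 23/3)

A = (-8/3, 23/3)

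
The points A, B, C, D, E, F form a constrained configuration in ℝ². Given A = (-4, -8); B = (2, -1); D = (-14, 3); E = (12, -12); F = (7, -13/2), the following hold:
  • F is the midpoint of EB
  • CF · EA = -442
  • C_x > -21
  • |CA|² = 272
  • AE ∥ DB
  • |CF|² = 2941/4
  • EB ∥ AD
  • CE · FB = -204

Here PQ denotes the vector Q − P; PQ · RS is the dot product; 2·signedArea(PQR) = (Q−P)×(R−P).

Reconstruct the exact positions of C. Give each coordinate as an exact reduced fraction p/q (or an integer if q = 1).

1. C_x = -20  [CF · EA = -442 ∩ CE · FB = -204]
2. C_y = -4  [CF · EA = -442 ∩ CE · FB = -204]
   → C = (-20, -4)

C = (-20, -4)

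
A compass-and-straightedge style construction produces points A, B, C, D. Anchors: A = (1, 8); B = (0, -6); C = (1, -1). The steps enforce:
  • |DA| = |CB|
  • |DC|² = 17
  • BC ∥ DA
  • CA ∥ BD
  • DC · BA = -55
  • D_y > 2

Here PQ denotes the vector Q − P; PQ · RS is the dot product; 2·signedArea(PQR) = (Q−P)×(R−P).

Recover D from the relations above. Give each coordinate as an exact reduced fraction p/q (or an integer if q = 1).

1. D_x = 0  [BC ∥ DA ∩ CA ∥ BD]
2. D_y = 3  [BC ∥ DA ∩ CA ∥ BD]
   → D = (0, 3)

D = (0, 3)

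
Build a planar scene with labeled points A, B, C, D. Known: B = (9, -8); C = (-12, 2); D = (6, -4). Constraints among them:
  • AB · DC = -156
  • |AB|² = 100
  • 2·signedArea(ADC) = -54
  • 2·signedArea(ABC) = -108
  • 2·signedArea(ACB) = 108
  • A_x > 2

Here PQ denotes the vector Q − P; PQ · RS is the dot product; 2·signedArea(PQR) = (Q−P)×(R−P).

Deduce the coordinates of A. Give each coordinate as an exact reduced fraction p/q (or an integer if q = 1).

A = (3, 0)

1. A_x = 3  [2·signedArea(ACB) = 108 ∩ 2·signedArea(ADC) = -54]
2. A_y = 0  [2·signedArea(ACB) = 108 ∩ 2·signedArea(ADC) = -54]
   → A = (3, 0)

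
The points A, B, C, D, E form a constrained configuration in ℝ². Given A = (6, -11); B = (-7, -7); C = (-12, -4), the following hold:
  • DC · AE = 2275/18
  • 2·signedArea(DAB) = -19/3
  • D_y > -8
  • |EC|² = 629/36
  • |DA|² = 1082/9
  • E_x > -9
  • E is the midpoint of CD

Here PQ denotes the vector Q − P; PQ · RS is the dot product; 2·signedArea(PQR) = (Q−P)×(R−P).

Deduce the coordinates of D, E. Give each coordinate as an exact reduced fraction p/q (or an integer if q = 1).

1. D_x = -13/3  [line -4·x + -13·y + -338/3 = 0 ∩ |DA|² = 1082/9]
2. D_y = -22/3  [line -4·x + -13·y + -338/3 = 0 ∩ |DA|² = 1082/9]
   → D = (-13/3, -22/3)
3. E_x = -49/6  [E is the midpoint of CD]
4. E_y = -17/3  [E is the midpoint of CD]
   → E = (-49/6, -17/3)

D = (-13/3, -22/3)
E = (-49/6, -17/3)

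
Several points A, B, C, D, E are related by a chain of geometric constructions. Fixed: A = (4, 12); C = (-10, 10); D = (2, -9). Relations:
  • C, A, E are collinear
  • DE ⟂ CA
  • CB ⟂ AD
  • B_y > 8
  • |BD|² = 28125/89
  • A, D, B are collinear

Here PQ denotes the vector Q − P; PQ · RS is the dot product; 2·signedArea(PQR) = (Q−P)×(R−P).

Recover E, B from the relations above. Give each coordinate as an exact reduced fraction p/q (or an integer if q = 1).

1. E_x = -9/10  [C, A, E are collinear ∩ DE ⟂ CA]
2. E_y = 113/10  [C, A, E are collinear ∩ DE ⟂ CA]
   → E = (-9/10, 113/10)
3. B_x = 328/89  [A, D, B are collinear ∩ CB ⟂ AD]
4. B_y = 774/89  [A, D, B are collinear ∩ CB ⟂ AD]
   → B = (328/89, 774/89)

B = (328/89, 774/89)
E = (-9/10, 113/10)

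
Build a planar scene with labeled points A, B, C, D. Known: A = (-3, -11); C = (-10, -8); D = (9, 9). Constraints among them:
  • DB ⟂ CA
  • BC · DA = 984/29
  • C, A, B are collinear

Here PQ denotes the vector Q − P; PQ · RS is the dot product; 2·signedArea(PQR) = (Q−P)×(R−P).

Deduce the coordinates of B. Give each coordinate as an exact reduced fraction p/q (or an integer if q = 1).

1. B_x = -3/29  [C, A, B are collinear ∩ DB ⟂ CA]
2. B_y = -355/29  [C, A, B are collinear ∩ DB ⟂ CA]
   → B = (-3/29, -355/29)

B = (-3/29, -355/29)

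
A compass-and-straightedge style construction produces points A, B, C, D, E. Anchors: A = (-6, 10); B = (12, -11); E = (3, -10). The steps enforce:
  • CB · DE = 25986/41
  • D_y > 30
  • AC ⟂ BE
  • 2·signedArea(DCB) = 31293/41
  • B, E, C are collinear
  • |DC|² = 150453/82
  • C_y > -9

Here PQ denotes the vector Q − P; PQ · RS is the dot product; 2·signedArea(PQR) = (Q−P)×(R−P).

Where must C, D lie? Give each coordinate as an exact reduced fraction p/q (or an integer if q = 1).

1. C_x = -663/82  [B, E, C are collinear ∩ AC ⟂ BE]
2. C_y = -719/82  [B, E, C are collinear ∩ AC ⟂ BE]
   → C = (-663/82, -719/82)
3. D_x = -24  [2·signedArea(DCB) = 31293/41 ∩ CB · DE = 25986/41]
4. D_y = 31  [2·signedArea(DCB) = 31293/41 ∩ CB · DE = 25986/41]
   → D = (-24, 31)

C = (-663/82, -719/82)
D = (-24, 31)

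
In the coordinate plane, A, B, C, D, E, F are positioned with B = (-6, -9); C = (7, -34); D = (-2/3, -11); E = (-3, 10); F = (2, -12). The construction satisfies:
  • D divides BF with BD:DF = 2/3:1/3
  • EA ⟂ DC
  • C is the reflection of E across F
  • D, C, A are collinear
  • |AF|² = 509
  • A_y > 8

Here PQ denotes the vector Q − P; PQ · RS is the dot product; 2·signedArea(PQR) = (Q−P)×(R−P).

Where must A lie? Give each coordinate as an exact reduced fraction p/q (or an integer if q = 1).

A = (-36/5, 43/5)

1. A_x = -36/5  [D, C, A are collinear ∩ EA ⟂ DC]
2. A_y = 43/5  [D, C, A are collinear ∩ EA ⟂ DC]
   → A = (-36/5, 43/5)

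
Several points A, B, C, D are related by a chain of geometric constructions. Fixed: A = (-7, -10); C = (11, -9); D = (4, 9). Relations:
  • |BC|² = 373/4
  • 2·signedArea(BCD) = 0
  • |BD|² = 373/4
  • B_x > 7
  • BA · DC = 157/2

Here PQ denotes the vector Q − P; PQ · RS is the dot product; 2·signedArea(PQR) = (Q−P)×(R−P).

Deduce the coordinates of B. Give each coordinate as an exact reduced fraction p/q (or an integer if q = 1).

B = (15/2, 0)

1. B_x = 15/2  [2·signedArea(BCD) = 0 ∩ BA · DC = 157/2]
2. B_y = 0  [2·signedArea(BCD) = 0 ∩ BA · DC = 157/2]
   → B = (15/2, 0)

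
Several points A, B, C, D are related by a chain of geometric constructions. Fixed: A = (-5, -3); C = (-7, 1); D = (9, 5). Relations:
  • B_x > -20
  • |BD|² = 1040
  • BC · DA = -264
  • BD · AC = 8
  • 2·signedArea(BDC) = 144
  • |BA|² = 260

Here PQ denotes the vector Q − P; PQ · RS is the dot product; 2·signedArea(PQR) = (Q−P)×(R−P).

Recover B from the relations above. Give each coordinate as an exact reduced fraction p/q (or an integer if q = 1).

B = (-19, -11)

1. B_x = -19  [BD · AC = 8 ∩ 2·signedArea(BDC) = 144]
2. B_y = -11  [BD · AC = 8 ∩ 2·signedArea(BDC) = 144]
   → B = (-19, -11)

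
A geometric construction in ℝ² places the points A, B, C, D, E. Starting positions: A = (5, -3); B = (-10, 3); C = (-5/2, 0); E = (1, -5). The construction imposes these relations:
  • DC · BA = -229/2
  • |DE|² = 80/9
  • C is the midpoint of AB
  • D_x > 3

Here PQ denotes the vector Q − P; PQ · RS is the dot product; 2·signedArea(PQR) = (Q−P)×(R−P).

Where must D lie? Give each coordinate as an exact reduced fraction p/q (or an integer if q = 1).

1. D_x = 11/3  [line -15·x + 6·y + 77 = 0 ∩ |DE|² = 80/9]
2. D_y = -11/3  [line -15·x + 6·y + 77 = 0 ∩ |DE|² = 80/9]
   → D = (11/3, -11/3)

D = (11/3, -11/3)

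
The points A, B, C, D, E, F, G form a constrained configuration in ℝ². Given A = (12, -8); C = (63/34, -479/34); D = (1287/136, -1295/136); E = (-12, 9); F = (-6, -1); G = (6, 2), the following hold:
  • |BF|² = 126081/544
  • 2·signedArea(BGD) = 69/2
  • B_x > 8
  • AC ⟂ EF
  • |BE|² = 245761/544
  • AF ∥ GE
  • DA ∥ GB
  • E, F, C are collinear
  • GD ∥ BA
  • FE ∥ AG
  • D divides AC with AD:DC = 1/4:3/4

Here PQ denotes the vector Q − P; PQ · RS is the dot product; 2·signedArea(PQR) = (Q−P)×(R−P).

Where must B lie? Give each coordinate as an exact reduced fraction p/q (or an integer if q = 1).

B = (1161/136, 479/136)

1. B_x = 1161/136  [GD ∥ BA ∩ DA ∥ GB]
2. B_y = 479/136  [GD ∥ BA ∩ DA ∥ GB]
   → B = (1161/136, 479/136)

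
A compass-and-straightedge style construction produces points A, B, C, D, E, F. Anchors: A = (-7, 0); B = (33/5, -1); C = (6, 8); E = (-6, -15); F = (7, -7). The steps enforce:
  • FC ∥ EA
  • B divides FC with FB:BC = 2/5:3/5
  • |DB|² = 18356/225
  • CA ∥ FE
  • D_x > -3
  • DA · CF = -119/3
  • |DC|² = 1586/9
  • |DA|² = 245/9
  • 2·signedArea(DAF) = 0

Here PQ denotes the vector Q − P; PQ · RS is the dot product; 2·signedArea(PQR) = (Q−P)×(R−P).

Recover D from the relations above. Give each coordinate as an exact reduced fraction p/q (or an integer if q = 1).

D = (-7/3, -7/3)

1. D_x = -7/3  [2·signedArea(DAF) = 0 ∩ DA · CF = -119/3]
2. D_y = -7/3  [2·signedArea(DAF) = 0 ∩ DA · CF = -119/3]
   → D = (-7/3, -7/3)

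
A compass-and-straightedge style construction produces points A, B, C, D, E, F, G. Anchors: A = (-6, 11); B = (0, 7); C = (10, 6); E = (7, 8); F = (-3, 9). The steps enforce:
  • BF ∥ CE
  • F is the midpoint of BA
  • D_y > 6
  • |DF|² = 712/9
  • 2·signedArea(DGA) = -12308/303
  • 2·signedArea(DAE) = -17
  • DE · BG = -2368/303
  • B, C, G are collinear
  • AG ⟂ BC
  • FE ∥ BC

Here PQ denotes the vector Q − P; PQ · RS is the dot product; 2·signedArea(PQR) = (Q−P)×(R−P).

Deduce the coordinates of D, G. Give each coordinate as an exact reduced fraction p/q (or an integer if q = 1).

D = (17/3, 7)
G = (-640/101, 771/101)

1. G_x = -640/101  [B, C, G are collinear ∩ AG ⟂ BC]
2. G_y = 771/101  [B, C, G are collinear ∩ AG ⟂ BC]
   → G = (-640/101, 771/101)
3. D_x = 17/3  [2·signedArea(DAE) = -17 ∩ 2·signedArea(DGA) = -12308/303]
4. D_y = 7  [2·signedArea(DAE) = -17 ∩ 2·signedArea(DGA) = -12308/303]
   → D = (17/3, 7)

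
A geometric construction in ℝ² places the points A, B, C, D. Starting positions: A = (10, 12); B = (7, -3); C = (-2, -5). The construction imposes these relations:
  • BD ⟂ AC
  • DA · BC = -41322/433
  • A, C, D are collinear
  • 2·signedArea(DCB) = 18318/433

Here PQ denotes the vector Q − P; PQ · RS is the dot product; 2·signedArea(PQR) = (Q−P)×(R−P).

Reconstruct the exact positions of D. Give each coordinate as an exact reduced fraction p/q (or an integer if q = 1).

D = (838/433, 249/433)

1. D_x = 838/433  [A, C, D are collinear ∩ BD ⟂ AC]
2. D_y = 249/433  [A, C, D are collinear ∩ BD ⟂ AC]
   → D = (838/433, 249/433)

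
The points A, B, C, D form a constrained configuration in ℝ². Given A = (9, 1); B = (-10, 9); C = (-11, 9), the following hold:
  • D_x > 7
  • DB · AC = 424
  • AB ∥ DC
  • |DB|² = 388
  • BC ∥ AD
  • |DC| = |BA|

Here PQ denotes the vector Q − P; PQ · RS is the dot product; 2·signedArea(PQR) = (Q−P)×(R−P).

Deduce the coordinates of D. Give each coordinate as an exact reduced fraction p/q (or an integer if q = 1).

D = (8, 1)

1. D_x = 8  [AB ∥ DC ∩ BC ∥ AD]
2. D_y = 1  [AB ∥ DC ∩ BC ∥ AD]
   → D = (8, 1)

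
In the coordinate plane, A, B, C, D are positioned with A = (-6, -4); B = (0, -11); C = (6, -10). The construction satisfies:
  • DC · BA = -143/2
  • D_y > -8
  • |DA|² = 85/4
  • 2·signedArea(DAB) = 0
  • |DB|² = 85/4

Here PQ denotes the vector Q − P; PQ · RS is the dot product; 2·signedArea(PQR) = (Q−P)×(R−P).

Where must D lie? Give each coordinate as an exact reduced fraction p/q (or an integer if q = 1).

D = (-3, -15/2)

1. D_x = -3  [2·signedArea(DAB) = 0 ∩ DC · BA = -143/2]
2. D_y = -15/2  [2·signedArea(DAB) = 0 ∩ DC · BA = -143/2]
   → D = (-3, -15/2)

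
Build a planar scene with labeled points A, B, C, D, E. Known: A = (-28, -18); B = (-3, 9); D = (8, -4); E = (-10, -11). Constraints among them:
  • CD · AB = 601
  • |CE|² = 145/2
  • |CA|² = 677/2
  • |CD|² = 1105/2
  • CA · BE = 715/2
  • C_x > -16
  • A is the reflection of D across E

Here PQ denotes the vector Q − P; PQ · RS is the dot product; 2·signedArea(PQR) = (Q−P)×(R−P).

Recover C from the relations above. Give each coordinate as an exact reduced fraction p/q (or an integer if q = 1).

1. C_x = -31/2  [CD · AB = 601 ∩ CA · BE = 715/2]
2. C_y = -9/2  [CD · AB = 601 ∩ CA · BE = 715/2]
   → C = (-31/2, -9/2)

C = (-31/2, -9/2)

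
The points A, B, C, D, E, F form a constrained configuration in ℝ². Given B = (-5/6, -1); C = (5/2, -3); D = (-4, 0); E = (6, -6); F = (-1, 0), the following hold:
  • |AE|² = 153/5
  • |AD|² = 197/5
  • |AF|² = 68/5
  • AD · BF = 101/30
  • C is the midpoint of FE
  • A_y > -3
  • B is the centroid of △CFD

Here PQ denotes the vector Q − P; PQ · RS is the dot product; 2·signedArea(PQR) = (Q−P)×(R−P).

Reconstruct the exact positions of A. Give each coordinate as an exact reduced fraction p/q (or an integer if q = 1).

1. A_x = 9/5  [line 1/6·x + -1·y + -27/10 = 0 ∩ |AD|² = 197/5]
2. A_y = -12/5  [line 1/6·x + -1·y + -27/10 = 0 ∩ |AD|² = 197/5]
   → A = (9/5, -12/5)

A = (9/5, -12/5)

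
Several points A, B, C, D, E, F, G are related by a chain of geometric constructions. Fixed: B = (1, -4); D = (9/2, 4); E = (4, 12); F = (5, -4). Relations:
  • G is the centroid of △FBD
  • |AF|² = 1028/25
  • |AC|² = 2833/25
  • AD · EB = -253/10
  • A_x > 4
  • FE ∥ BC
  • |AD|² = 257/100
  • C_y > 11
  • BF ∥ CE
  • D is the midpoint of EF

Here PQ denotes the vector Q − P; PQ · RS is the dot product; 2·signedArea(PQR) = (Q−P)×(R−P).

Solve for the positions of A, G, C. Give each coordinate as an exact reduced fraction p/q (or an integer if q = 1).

1. A_x = 23/5  [line 3·x + 16·y + -261/5 = 0 ∩ |AD|² = 257/100]
2. A_y = 12/5  [line 3·x + 16·y + -261/5 = 0 ∩ |AD|² = 257/100]
   → A = (23/5, 12/5)
3. G_x = 7/2  [G is the centroid of △FBD]
4. G_y = -4/3  [G is the centroid of △FBD]
   → G = (7/2, -4/3)
5. C_x = 0  [BF ∥ CE ∩ FE ∥ BC]
6. C_y = 12  [BF ∥ CE ∩ FE ∥ BC]
   → C = (0, 12)

A = (23/5, 12/5)
C = (0, 12)
G = (7/2, -4/3)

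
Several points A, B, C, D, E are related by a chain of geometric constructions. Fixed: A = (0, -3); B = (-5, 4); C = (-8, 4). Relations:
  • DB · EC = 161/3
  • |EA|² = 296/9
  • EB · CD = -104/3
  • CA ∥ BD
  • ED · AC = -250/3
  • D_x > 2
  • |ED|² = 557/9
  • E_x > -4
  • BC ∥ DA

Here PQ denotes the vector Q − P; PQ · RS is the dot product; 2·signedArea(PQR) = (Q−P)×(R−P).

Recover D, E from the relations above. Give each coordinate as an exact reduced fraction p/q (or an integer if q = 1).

1. D_x = 3  [BC ∥ DA ∩ CA ∥ BD]
2. D_y = -3  [BC ∥ DA ∩ CA ∥ BD]
   → D = (3, -3)
3. E_x = -10/3  [EB · CD = -104/3 ∩ DB · EC = 161/3]
4. E_y = 5/3  [EB · CD = -104/3 ∩ DB · EC = 161/3]
   → E = (-10/3, 5/3)

D = (3, -3)
E = (-10/3, 5/3)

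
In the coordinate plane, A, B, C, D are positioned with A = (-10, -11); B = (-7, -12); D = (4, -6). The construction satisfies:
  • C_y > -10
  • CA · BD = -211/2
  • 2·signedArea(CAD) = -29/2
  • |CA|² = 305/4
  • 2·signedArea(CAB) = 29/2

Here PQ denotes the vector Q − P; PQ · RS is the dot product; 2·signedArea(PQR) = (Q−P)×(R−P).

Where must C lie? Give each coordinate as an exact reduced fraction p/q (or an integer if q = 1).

1. C_x = -3/2  [2·signedArea(CAD) = -29/2 ∩ 2·signedArea(CAB) = 29/2]
2. C_y = -9  [2·signedArea(CAD) = -29/2 ∩ 2·signedArea(CAB) = 29/2]
   → C = (-3/2, -9)

C = (-3/2, -9)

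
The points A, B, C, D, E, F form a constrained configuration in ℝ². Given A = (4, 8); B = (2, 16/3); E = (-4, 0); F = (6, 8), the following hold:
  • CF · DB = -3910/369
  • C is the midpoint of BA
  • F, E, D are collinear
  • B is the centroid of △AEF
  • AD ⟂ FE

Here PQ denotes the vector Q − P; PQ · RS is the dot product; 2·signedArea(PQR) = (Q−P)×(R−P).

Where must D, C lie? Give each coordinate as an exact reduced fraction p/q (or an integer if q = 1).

C = (3, 20/3)
D = (196/41, 288/41)

1. D_x = 196/41  [F, E, D are collinear ∩ AD ⟂ FE]
2. D_y = 288/41  [F, E, D are collinear ∩ AD ⟂ FE]
   → D = (196/41, 288/41)
3. C_x = 3  [C is the midpoint of BA]
4. C_y = 20/3  [C is the midpoint of BA]
   → C = (3, 20/3)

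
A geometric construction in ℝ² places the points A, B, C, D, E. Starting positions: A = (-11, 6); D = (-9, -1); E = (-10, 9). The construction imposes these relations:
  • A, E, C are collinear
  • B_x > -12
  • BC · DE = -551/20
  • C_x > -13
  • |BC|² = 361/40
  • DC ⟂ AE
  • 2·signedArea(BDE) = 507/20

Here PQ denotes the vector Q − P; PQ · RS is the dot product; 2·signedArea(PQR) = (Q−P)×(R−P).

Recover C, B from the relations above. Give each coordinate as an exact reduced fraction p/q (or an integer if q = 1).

1. C_x = -129/10  [A, E, C are collinear ∩ DC ⟂ AE]
2. C_y = 3/10  [A, E, C are collinear ∩ DC ⟂ AE]
   → C = (-129/10, 3/10)
3. B_x = -239/20  [BC · DE = -551/20 ∩ 2·signedArea(BDE) = 507/20]
4. B_y = 63/20  [BC · DE = -551/20 ∩ 2·signedArea(BDE) = 507/20]
   → B = (-239/20, 63/20)

B = (-239/20, 63/20)
C = (-129/10, 3/10)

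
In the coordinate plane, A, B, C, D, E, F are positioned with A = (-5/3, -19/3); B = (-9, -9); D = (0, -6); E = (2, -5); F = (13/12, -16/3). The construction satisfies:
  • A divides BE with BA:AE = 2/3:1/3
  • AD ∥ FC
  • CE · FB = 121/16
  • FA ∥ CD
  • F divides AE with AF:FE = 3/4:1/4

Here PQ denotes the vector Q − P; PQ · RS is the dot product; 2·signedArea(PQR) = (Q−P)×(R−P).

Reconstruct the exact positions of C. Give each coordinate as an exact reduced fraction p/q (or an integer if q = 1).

C = (11/4, -5)

1. C_x = 11/4  [FA ∥ CD ∩ AD ∥ FC]
2. C_y = -5  [FA ∥ CD ∩ AD ∥ FC]
   → C = (11/4, -5)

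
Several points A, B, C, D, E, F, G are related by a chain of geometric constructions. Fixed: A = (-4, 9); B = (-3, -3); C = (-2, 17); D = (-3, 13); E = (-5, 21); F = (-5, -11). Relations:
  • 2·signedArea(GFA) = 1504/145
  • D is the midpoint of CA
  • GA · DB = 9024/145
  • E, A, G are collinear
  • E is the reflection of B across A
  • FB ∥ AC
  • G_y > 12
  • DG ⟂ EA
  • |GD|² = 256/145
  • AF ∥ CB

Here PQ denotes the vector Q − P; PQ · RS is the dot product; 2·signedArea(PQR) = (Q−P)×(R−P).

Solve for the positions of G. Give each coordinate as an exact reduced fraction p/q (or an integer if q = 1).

G = (-627/145, 1869/145)

1. G_x = -627/145  [E, A, G are collinear ∩ DG ⟂ EA]
2. G_y = 1869/145  [E, A, G are collinear ∩ DG ⟂ EA]
   → G = (-627/145, 1869/145)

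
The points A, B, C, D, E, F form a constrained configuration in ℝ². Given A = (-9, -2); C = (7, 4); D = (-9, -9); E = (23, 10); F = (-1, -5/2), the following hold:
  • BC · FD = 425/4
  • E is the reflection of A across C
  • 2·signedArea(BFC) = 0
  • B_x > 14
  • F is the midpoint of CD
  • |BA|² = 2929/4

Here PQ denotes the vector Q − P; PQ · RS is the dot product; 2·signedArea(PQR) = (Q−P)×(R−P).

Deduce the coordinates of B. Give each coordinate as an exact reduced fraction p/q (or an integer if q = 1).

1. B_x = 15  [2·signedArea(BFC) = 0 ∩ BC · FD = 425/4]
2. B_y = 21/2  [2·signedArea(BFC) = 0 ∩ BC · FD = 425/4]
   → B = (15, 21/2)

B = (15, 21/2)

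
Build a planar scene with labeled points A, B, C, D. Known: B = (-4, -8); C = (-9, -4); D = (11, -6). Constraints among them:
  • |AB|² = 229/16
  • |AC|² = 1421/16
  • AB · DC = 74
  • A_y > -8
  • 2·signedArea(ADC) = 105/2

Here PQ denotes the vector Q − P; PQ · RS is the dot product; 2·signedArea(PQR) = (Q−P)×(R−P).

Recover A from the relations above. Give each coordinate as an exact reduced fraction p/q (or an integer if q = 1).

A = (-1/4, -15/2)

1. A_x = -1/4  [2·signedArea(ADC) = 105/2 ∩ AB · DC = 74]
2. A_y = -15/2  [2·signedArea(ADC) = 105/2 ∩ AB · DC = 74]
   → A = (-1/4, -15/2)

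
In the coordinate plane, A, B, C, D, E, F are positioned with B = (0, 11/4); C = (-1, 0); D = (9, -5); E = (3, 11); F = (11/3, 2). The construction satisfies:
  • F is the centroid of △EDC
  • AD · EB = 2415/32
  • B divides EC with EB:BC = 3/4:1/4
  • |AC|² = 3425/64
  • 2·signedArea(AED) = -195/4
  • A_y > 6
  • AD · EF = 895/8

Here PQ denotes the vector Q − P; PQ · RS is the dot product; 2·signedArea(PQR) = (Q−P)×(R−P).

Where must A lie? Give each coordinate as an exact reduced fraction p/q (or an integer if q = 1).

1. A_x = 3/2  [AD · EF = 895/8 ∩ 2·signedArea(AED) = -195/4]
2. A_y = 55/8  [AD · EF = 895/8 ∩ 2·signedArea(AED) = -195/4]
   → A = (3/2, 55/8)

A = (3/2, 55/8)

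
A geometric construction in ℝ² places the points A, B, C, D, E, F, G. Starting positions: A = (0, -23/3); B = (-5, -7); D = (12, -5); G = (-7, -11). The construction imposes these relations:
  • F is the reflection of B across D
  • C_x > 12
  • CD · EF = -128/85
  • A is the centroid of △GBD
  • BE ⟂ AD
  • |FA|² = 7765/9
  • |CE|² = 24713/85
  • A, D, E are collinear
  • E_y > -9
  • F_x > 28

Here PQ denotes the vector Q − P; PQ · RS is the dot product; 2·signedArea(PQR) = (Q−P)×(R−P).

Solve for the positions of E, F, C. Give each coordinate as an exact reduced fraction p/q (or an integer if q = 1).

1. E_x = -393/85  [A, D, E are collinear ∩ BE ⟂ AD]
2. E_y = -739/85  [A, D, E are collinear ∩ BE ⟂ AD]
   → E = (-393/85, -739/85)
3. F_x = 29  [F is the reflection of B across D]
4. F_y = -3  [F is the reflection of B across D]
   → F = (29, -3)
5. C_x = 1036/85  [line -2858/85·x + -484/85·y + 32004/85 = 0 ∩ |CE|² = 24713/85]
6. C_y = -497/85  [line -2858/85·x + -484/85·y + 32004/85 = 0 ∩ |CE|² = 24713/85]
   → C = (1036/85, -497/85)

C = (1036/85, -497/85)
E = (-393/85, -739/85)
F = (29, -3)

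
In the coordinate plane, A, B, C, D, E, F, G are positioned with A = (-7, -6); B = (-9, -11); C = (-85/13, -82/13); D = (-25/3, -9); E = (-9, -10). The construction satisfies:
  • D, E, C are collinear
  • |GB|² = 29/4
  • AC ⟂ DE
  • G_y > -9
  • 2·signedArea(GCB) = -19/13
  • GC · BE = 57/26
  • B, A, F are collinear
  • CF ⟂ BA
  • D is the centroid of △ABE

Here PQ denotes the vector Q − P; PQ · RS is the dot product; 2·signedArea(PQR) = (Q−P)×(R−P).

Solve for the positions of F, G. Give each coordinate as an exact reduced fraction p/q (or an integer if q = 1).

F = (-2655/377, -2302/377)
G = (-8, -17/2)

1. F_x = -2655/377  [B, A, F are collinear ∩ CF ⟂ BA]
2. F_y = -2302/377  [B, A, F are collinear ∩ CF ⟂ BA]
   → F = (-2655/377, -2302/377)
3. G_x = -8  [GC · BE = 57/26 ∩ 2·signedArea(GCB) = -19/13]
4. G_y = -17/2  [GC · BE = 57/26 ∩ 2·signedArea(GCB) = -19/13]
   → G = (-8, -17/2)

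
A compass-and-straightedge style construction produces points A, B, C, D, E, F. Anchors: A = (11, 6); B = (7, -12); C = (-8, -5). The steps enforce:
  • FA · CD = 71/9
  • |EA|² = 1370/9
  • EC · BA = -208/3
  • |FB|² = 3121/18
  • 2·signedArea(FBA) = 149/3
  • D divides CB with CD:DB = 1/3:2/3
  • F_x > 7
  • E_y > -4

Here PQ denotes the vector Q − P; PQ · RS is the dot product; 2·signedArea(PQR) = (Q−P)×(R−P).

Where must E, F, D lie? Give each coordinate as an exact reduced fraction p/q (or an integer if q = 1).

1. E_x = 10/3  [line -4·x + -18·y + -158/3 = 0 ∩ |EA|² = 1370/9]
2. E_y = -11/3  [line -4·x + -18·y + -158/3 = 0 ∩ |EA|² = 1370/9]
   → E = (10/3, -11/3)
3. F_x = 43/6  [line -18·x + 4·y + 373/3 = 0 ∩ |FB|² = 3121/18]
4. F_y = 7/6  [line -18·x + 4·y + 373/3 = 0 ∩ |FB|² = 3121/18]
   → F = (43/6, 7/6)
5. D_x = -3  [D divides CB with CD:DB = 1/3:2/3]
6. D_y = -22/3  [D divides CB with CD:DB = 1/3:2/3]
   → D = (-3, -22/3)

D = (-3, -22/3)
E = (10/3, -11/3)
F = (43/6, 7/6)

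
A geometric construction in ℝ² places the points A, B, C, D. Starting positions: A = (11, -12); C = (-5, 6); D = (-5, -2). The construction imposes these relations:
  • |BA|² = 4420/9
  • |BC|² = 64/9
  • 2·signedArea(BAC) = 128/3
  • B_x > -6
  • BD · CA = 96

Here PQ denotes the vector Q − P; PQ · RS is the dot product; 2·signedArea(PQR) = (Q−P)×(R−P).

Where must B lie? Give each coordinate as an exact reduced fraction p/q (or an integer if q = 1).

1. B_x = -5  [2·signedArea(BAC) = 128/3 ∩ BD · CA = 96]
2. B_y = 10/3  [2·signedArea(BAC) = 128/3 ∩ BD · CA = 96]
   → B = (-5, 10/3)

B = (-5, 10/3)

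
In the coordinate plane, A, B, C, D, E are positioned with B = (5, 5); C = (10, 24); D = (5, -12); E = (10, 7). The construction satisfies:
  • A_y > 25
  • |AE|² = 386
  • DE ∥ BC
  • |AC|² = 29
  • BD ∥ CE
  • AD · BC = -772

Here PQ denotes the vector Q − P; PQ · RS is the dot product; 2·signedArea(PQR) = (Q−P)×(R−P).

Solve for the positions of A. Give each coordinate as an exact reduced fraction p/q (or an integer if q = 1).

A = (15, 26)

1. A_x = 15  [line -5·x + -19·y + 569 = 0 ∩ |AE|² = 386]
2. A_y = 26  [line -5·x + -19·y + 569 = 0 ∩ |AE|² = 386]
   → A = (15, 26)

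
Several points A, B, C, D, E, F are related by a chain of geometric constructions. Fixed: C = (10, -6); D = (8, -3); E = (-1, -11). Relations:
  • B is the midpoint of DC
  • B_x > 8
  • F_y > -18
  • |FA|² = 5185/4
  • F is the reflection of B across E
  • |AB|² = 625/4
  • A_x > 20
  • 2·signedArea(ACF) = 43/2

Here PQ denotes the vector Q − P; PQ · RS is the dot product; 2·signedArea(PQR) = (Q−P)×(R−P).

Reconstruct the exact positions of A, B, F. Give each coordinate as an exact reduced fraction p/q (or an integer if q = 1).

1. B_x = 9  [B is the midpoint of DC]
2. B_y = -9/2  [B is the midpoint of DC]
   → B = (9, -9/2)
3. F_x = -11  [F is the reflection of B across E]
4. F_y = -35/2  [F is the reflection of B across E]
   → F = (-11, -35/2)
5. A_x = 21  [line 23/2·x + -21·y + -525/2 = 0 ∩ |AB|² = 625/4]
6. A_y = -1  [line 23/2·x + -21·y + -525/2 = 0 ∩ |AB|² = 625/4]
   → A = (21, -1)

A = (21, -1)
B = (9, -9/2)
F = (-11, -35/2)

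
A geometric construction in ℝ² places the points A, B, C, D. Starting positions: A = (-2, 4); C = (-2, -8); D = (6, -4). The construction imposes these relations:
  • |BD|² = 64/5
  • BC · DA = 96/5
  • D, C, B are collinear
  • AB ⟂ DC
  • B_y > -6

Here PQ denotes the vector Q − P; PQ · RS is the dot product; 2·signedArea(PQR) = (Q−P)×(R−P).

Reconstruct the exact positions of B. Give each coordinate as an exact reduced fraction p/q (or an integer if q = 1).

1. B_x = 14/5  [D, C, B are collinear ∩ AB ⟂ DC]
2. B_y = -28/5  [D, C, B are collinear ∩ AB ⟂ DC]
   → B = (14/5, -28/5)

B = (14/5, -28/5)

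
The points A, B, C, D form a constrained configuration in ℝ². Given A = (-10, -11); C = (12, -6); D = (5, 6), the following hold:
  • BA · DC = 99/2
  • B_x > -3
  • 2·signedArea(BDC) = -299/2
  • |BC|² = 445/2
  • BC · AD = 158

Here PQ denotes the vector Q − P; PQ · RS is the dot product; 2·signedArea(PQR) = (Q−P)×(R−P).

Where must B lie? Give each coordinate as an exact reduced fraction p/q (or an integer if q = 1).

1. B_x = -5/2  [BC · AD = 158 ∩ BA · DC = 99/2]
2. B_y = -5/2  [BC · AD = 158 ∩ BA · DC = 99/2]
   → B = (-5/2, -5/2)

B = (-5/2, -5/2)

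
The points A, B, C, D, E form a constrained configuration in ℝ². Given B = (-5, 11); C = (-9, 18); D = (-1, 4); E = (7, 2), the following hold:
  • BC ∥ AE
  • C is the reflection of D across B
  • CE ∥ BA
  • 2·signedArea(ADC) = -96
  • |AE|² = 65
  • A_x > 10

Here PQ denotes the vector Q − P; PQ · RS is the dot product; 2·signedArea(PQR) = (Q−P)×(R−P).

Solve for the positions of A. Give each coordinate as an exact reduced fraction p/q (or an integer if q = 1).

A = (11, -5)

1. A_x = 11  [BC ∥ AE ∩ CE ∥ BA]
2. A_y = -5  [BC ∥ AE ∩ CE ∥ BA]
   → A = (11, -5)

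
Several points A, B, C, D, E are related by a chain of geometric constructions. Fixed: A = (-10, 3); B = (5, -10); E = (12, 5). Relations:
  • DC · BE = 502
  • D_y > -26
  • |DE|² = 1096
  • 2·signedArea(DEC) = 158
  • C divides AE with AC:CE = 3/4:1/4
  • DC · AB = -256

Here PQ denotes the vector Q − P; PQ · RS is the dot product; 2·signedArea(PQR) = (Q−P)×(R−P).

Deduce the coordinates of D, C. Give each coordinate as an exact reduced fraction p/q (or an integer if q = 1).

1. C_x = 13/2  [C divides AE with AC:CE = 3/4:1/4]
2. C_y = 9/2  [C divides AE with AC:CE = 3/4:1/4]
   → C = (13/2, 9/2)
3. D_x = -2  [DC · AB = -256 ∩ DC · BE = 502]
4. D_y = -25  [DC · AB = -256 ∩ DC · BE = 502]
   → D = (-2, -25)

C = (13/2, 9/2)
D = (-2, -25)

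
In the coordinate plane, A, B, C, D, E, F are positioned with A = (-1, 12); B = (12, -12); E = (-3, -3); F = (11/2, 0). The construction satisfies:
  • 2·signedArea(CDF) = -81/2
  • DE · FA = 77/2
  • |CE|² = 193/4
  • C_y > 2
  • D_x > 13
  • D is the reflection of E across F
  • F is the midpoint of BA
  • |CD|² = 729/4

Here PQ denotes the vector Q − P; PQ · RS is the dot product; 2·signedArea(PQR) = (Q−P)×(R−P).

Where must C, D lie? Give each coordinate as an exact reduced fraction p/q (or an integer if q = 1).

C = (1/2, 3)
D = (14, 3)

1. D_x = 14  [D is the reflection of E across F]
2. D_y = 3  [D is the reflection of E across F]
   → D = (14, 3)
3. C_x = 1/2  [line 3·x + -17/2·y + 24 = 0 ∩ |CE|² = 193/4]
4. C_y = 3  [line 3·x + -17/2·y + 24 = 0 ∩ |CE|² = 193/4]
   → C = (1/2, 3)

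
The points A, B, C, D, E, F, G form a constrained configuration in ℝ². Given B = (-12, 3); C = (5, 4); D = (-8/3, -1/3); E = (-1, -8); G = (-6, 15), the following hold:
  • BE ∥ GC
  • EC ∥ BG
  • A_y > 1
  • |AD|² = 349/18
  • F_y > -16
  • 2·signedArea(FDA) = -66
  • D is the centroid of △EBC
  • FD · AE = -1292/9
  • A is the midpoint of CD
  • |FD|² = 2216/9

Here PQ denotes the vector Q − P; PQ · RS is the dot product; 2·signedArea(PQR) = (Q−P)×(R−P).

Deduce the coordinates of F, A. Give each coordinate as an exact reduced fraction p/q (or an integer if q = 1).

1. A_x = 7/6  [A is the midpoint of CD]
2. A_y = 11/6  [A is the midpoint of CD]
   → A = (7/6, 11/6)
3. F_x = 2/3  [2·signedArea(FDA) = -66 ∩ FD · AE = -1292/9]
4. F_y = -47/3  [2·signedArea(FDA) = -66 ∩ FD · AE = -1292/9]
   → F = (2/3, -47/3)

A = (7/6, 11/6)
F = (2/3, -47/3)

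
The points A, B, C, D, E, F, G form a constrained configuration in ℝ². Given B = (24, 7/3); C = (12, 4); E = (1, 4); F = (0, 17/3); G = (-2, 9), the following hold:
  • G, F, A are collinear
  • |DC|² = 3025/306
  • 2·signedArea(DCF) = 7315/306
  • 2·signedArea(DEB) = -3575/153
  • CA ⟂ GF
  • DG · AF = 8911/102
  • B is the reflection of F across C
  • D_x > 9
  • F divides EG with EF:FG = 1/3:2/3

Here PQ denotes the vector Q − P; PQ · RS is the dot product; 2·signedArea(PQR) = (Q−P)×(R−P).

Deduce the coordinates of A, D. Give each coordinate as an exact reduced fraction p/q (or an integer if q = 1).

A = (133/34, -29/34)
D = (949/102, 81/34)

1. A_x = 133/34  [G, F, A are collinear ∩ CA ⟂ GF]
2. A_y = -29/34  [G, F, A are collinear ∩ CA ⟂ GF]
   → A = (133/34, -29/34)
3. D_x = 949/102  [DG · AF = 8911/102 ∩ 2·signedArea(DEB) = -3575/153]
4. D_y = 81/34  [DG · AF = 8911/102 ∩ 2·signedArea(DEB) = -3575/153]
   → D = (949/102, 81/34)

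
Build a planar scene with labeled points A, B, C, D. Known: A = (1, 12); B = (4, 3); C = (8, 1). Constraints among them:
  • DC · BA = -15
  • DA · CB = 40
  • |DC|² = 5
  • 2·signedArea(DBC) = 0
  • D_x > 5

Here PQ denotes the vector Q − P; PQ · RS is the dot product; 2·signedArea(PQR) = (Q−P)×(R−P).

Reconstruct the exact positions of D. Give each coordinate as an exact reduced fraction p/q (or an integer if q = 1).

D = (6, 2)

1. D_x = 6  [2·signedArea(DBC) = 0 ∩ DC · BA = -15]
2. D_y = 2  [2·signedArea(DBC) = 0 ∩ DC · BA = -15]
   → D = (6, 2)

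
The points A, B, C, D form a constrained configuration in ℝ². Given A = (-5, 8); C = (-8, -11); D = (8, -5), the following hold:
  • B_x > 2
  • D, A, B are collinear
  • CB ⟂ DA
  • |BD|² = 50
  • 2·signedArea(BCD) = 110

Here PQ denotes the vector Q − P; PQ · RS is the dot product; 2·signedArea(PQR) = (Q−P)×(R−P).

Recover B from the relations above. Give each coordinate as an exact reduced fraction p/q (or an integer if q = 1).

B = (3, 0)

1. B_x = 3  [D, A, B are collinear ∩ CB ⟂ DA]
2. B_y = 0  [D, A, B are collinear ∩ CB ⟂ DA]
   → B = (3, 0)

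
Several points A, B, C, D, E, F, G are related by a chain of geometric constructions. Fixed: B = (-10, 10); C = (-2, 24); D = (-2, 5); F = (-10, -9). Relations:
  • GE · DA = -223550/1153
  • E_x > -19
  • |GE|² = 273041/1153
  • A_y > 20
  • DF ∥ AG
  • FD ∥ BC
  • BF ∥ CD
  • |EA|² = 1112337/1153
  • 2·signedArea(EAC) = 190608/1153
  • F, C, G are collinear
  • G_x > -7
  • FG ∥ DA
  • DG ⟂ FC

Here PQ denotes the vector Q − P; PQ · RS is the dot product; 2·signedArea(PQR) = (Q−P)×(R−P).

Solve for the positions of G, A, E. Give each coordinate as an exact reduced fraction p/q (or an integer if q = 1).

A = (1902/1153, 23123/1153)
E = (-18, -4)
G = (-7322/1153, 6981/1153)

1. G_x = -7322/1153  [F, C, G are collinear ∩ DG ⟂ FC]
2. G_y = 6981/1153  [F, C, G are collinear ∩ DG ⟂ FC]
   → G = (-7322/1153, 6981/1153)
3. A_x = 1902/1153  [DF ∥ AG ∩ FG ∥ DA]
4. A_y = 23123/1153  [DF ∥ AG ∩ FG ∥ DA]
   → A = (1902/1153, 23123/1153)
5. E_x = -18  [2·signedArea(EAC) = 190608/1153 ∩ GE · DA = -223550/1153]
6. E_y = -4  [2·signedArea(EAC) = 190608/1153 ∩ GE · DA = -223550/1153]
   → E = (-18, -4)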